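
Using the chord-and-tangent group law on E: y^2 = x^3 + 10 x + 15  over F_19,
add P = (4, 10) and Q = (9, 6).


P != Q, so use the chord formula.
s = (y2 - y1) / (x2 - x1) = (15) / (5) mod 19 = 3
x3 = s^2 - x1 - x2 mod 19 = 3^2 - 4 - 9 = 15
y3 = s (x1 - x3) - y1 mod 19 = 3 * (4 - 15) - 10 = 14

P + Q = (15, 14)


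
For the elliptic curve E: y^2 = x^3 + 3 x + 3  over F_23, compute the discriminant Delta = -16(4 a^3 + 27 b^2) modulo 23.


4 a^3 + 27 b^2 = 4*3^3 + 27*3^2 = 108 + 243 = 351
Delta = -16 * (351) = -5616
Delta mod 23 = 19

Delta = 19 (mod 23)


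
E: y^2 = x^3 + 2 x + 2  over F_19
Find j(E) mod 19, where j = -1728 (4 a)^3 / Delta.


Delta = -16(4 a^3 + 27 b^2) mod 19 = 2
-1728 * (4 a)^3 = -1728 * (4*2)^3 mod 19 = 18
j = 18 * 2^(-1) mod 19 = 9

j = 9 (mod 19)


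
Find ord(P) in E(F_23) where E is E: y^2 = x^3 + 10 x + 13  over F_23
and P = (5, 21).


Compute successive multiples of P until we hit O:
  1P = (5, 21)
  2P = (6, 6)
  3P = (7, 9)
  4P = (1, 1)
  5P = (19, 1)
  6P = (17, 6)
  7P = (4, 18)
  8P = (0, 17)
  ... (continuing to 31P)
  31P = O

ord(P) = 31


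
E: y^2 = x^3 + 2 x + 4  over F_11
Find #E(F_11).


For each x in F_11, count y with y^2 = x^3 + 2 x + 4 mod 11:
  x = 0: RHS = 4, y in [2, 9]  -> 2 point(s)
  x = 2: RHS = 5, y in [4, 7]  -> 2 point(s)
  x = 3: RHS = 4, y in [2, 9]  -> 2 point(s)
  x = 6: RHS = 1, y in [1, 10]  -> 2 point(s)
  x = 7: RHS = 9, y in [3, 8]  -> 2 point(s)
  x = 8: RHS = 4, y in [2, 9]  -> 2 point(s)
  x = 9: RHS = 3, y in [5, 6]  -> 2 point(s)
  x = 10: RHS = 1, y in [1, 10]  -> 2 point(s)
Affine points: 16. Add the point at infinity: total = 17.

#E(F_11) = 17


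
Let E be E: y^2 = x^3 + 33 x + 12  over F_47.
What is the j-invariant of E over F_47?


Delta = -16(4 a^3 + 27 b^2) mod 47 = 44
-1728 * (4 a)^3 = -1728 * (4*33)^3 mod 47 = 18
j = 18 * 44^(-1) mod 47 = 41

j = 41 (mod 47)


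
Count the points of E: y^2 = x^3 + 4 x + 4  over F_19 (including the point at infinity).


For each x in F_19, count y with y^2 = x^3 + 4 x + 4 mod 19:
  x = 0: RHS = 4, y in [2, 17]  -> 2 point(s)
  x = 1: RHS = 9, y in [3, 16]  -> 2 point(s)
  x = 2: RHS = 1, y in [1, 18]  -> 2 point(s)
  x = 3: RHS = 5, y in [9, 10]  -> 2 point(s)
  x = 5: RHS = 16, y in [4, 15]  -> 2 point(s)
  x = 6: RHS = 16, y in [4, 15]  -> 2 point(s)
  x = 8: RHS = 16, y in [4, 15]  -> 2 point(s)
  x = 9: RHS = 9, y in [3, 16]  -> 2 point(s)
  x = 11: RHS = 11, y in [7, 12]  -> 2 point(s)
  x = 13: RHS = 11, y in [7, 12]  -> 2 point(s)
  x = 14: RHS = 11, y in [7, 12]  -> 2 point(s)
  x = 15: RHS = 0, y in [0]  -> 1 point(s)
  x = 17: RHS = 7, y in [8, 11]  -> 2 point(s)
Affine points: 25. Add the point at infinity: total = 26.

#E(F_19) = 26


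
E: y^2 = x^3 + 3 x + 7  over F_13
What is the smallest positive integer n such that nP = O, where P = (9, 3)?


Compute successive multiples of P until we hit O:
  1P = (9, 3)
  2P = (12, 4)
  3P = (8, 6)
  4P = (5, 11)
  5P = (3, 11)
  6P = (10, 7)
  7P = (10, 6)
  8P = (3, 2)
  ... (continuing to 13P)
  13P = O

ord(P) = 13


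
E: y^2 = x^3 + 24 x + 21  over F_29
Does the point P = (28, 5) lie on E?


Check whether y^2 = x^3 + 24 x + 21 (mod 29) for (x, y) = (28, 5).
LHS: y^2 = 5^2 mod 29 = 25
RHS: x^3 + 24 x + 21 = 28^3 + 24*28 + 21 mod 29 = 25
LHS = RHS

Yes, on the curve


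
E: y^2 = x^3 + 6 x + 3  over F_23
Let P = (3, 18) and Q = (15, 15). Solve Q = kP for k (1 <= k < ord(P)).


Enumerate multiples of P until we hit Q = (15, 15):
  1P = (3, 18)
  2P = (18, 20)
  3P = (15, 8)
  4P = (14, 18)
  5P = (6, 5)
  6P = (20, 2)
  7P = (2, 0)
  8P = (20, 21)
  9P = (6, 18)
  10P = (14, 5)
  11P = (15, 15)
Match found at i = 11.

k = 11


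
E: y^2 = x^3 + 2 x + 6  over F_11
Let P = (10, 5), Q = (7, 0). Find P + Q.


P != Q, so use the chord formula.
s = (y2 - y1) / (x2 - x1) = (6) / (8) mod 11 = 9
x3 = s^2 - x1 - x2 mod 11 = 9^2 - 10 - 7 = 9
y3 = s (x1 - x3) - y1 mod 11 = 9 * (10 - 9) - 5 = 4

P + Q = (9, 4)


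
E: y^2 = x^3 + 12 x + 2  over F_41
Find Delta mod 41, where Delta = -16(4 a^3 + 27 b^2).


4 a^3 + 27 b^2 = 4*12^3 + 27*2^2 = 6912 + 108 = 7020
Delta = -16 * (7020) = -112320
Delta mod 41 = 20

Delta = 20 (mod 41)


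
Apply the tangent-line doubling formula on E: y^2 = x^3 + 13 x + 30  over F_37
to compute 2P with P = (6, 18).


Doubling: s = (3 x1^2 + a) / (2 y1)
s = (3*6^2 + 13) / (2*18) mod 37 = 27
x3 = s^2 - 2 x1 mod 37 = 27^2 - 2*6 = 14
y3 = s (x1 - x3) - y1 mod 37 = 27 * (6 - 14) - 18 = 25

2P = (14, 25)


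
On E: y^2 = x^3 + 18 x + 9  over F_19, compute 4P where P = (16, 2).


k = 4 = 100_2 (binary, LSB first: 001)
Double-and-add from P = (16, 2):
  bit 0 = 0: acc unchanged = O
  bit 1 = 0: acc unchanged = O
  bit 2 = 1: acc = O + (9, 11) = (9, 11)

4P = (9, 11)


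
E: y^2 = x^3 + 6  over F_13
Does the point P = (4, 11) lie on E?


Check whether y^2 = x^3 + 0 x + 6 (mod 13) for (x, y) = (4, 11).
LHS: y^2 = 11^2 mod 13 = 4
RHS: x^3 + 0 x + 6 = 4^3 + 0*4 + 6 mod 13 = 5
LHS != RHS

No, not on the curve


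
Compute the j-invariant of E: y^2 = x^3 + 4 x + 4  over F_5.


Delta = -16(4 a^3 + 27 b^2) mod 5 = 2
-1728 * (4 a)^3 = -1728 * (4*4)^3 mod 5 = 2
j = 2 * 2^(-1) mod 5 = 1

j = 1 (mod 5)


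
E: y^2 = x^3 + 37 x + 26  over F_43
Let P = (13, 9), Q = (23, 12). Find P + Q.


P != Q, so use the chord formula.
s = (y2 - y1) / (x2 - x1) = (3) / (10) mod 43 = 39
x3 = s^2 - x1 - x2 mod 43 = 39^2 - 13 - 23 = 23
y3 = s (x1 - x3) - y1 mod 43 = 39 * (13 - 23) - 9 = 31

P + Q = (23, 31)


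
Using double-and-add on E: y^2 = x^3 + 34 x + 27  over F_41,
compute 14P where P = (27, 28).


k = 14 = 1110_2 (binary, LSB first: 0111)
Double-and-add from P = (27, 28):
  bit 0 = 0: acc unchanged = O
  bit 1 = 1: acc = O + (12, 20) = (12, 20)
  bit 2 = 1: acc = (12, 20) + (37, 27) = (1, 29)
  bit 3 = 1: acc = (1, 29) + (8, 14) = (14, 34)

14P = (14, 34)


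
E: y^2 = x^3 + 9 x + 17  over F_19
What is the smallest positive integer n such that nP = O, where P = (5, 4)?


Compute successive multiples of P until we hit O:
  1P = (5, 4)
  2P = (10, 10)
  3P = (10, 9)
  4P = (5, 15)
  5P = O

ord(P) = 5


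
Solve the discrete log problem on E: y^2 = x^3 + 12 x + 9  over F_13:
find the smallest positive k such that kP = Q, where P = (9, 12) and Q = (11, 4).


Enumerate multiples of P until we hit Q = (11, 4):
  1P = (9, 12)
  2P = (11, 9)
  3P = (5, 8)
  4P = (0, 10)
  5P = (1, 10)
  6P = (12, 10)
  7P = (4, 2)
  8P = (4, 11)
  9P = (12, 3)
  10P = (1, 3)
  11P = (0, 3)
  12P = (5, 5)
  13P = (11, 4)
Match found at i = 13.

k = 13


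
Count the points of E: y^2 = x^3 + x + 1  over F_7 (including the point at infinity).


For each x in F_7, count y with y^2 = x^3 + 1 x + 1 mod 7:
  x = 0: RHS = 1, y in [1, 6]  -> 2 point(s)
  x = 2: RHS = 4, y in [2, 5]  -> 2 point(s)
Affine points: 4. Add the point at infinity: total = 5.

#E(F_7) = 5


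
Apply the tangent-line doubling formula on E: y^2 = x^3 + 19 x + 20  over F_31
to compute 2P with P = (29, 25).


Doubling: s = (3 x1^2 + a) / (2 y1)
s = (3*29^2 + 19) / (2*25) mod 31 = 0
x3 = s^2 - 2 x1 mod 31 = 0^2 - 2*29 = 4
y3 = s (x1 - x3) - y1 mod 31 = 0 * (29 - 4) - 25 = 6

2P = (4, 6)


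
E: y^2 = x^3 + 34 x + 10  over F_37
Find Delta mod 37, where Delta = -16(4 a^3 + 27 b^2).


4 a^3 + 27 b^2 = 4*34^3 + 27*10^2 = 157216 + 2700 = 159916
Delta = -16 * (159916) = -2558656
Delta mod 37 = 5

Delta = 5 (mod 37)


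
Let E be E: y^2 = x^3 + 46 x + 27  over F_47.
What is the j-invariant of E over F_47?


Delta = -16(4 a^3 + 27 b^2) mod 47 = 36
-1728 * (4 a)^3 = -1728 * (4*46)^3 mod 47 = 1
j = 1 * 36^(-1) mod 47 = 17

j = 17 (mod 47)


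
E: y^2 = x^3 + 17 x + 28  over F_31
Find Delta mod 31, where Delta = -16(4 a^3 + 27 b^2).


4 a^3 + 27 b^2 = 4*17^3 + 27*28^2 = 19652 + 21168 = 40820
Delta = -16 * (40820) = -653120
Delta mod 31 = 19

Delta = 19 (mod 31)


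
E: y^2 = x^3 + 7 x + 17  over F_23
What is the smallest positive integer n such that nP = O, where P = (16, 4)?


Compute successive multiples of P until we hit O:
  1P = (16, 4)
  2P = (18, 15)
  3P = (2, 4)
  4P = (5, 19)
  5P = (5, 4)
  6P = (2, 19)
  7P = (18, 8)
  8P = (16, 19)
  ... (continuing to 9P)
  9P = O

ord(P) = 9


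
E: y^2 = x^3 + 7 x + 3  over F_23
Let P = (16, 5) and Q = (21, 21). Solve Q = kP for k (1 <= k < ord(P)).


Enumerate multiples of P until we hit Q = (21, 21):
  1P = (16, 5)
  2P = (0, 16)
  3P = (9, 6)
  4P = (6, 10)
  5P = (7, 2)
  6P = (18, 2)
  7P = (20, 1)
  8P = (11, 13)
  9P = (5, 5)
  10P = (2, 18)
  11P = (21, 21)
Match found at i = 11.

k = 11


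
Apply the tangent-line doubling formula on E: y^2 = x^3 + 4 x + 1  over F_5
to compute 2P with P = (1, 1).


Doubling: s = (3 x1^2 + a) / (2 y1)
s = (3*1^2 + 4) / (2*1) mod 5 = 1
x3 = s^2 - 2 x1 mod 5 = 1^2 - 2*1 = 4
y3 = s (x1 - x3) - y1 mod 5 = 1 * (1 - 4) - 1 = 1

2P = (4, 1)


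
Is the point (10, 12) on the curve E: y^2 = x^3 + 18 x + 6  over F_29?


Check whether y^2 = x^3 + 18 x + 6 (mod 29) for (x, y) = (10, 12).
LHS: y^2 = 12^2 mod 29 = 28
RHS: x^3 + 18 x + 6 = 10^3 + 18*10 + 6 mod 29 = 26
LHS != RHS

No, not on the curve


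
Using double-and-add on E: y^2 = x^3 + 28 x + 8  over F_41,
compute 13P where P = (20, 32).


k = 13 = 1101_2 (binary, LSB first: 1011)
Double-and-add from P = (20, 32):
  bit 0 = 1: acc = O + (20, 32) = (20, 32)
  bit 1 = 0: acc unchanged = (20, 32)
  bit 2 = 1: acc = (20, 32) + (4, 15) = (9, 13)
  bit 3 = 1: acc = (9, 13) + (15, 20) = (40, 26)

13P = (40, 26)


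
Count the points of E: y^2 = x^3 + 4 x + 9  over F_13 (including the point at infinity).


For each x in F_13, count y with y^2 = x^3 + 4 x + 9 mod 13:
  x = 0: RHS = 9, y in [3, 10]  -> 2 point(s)
  x = 1: RHS = 1, y in [1, 12]  -> 2 point(s)
  x = 2: RHS = 12, y in [5, 8]  -> 2 point(s)
  x = 3: RHS = 9, y in [3, 10]  -> 2 point(s)
  x = 7: RHS = 3, y in [4, 9]  -> 2 point(s)
  x = 10: RHS = 9, y in [3, 10]  -> 2 point(s)
  x = 12: RHS = 4, y in [2, 11]  -> 2 point(s)
Affine points: 14. Add the point at infinity: total = 15.

#E(F_13) = 15


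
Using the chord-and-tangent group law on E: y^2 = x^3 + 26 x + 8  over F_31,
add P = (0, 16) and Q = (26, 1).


P != Q, so use the chord formula.
s = (y2 - y1) / (x2 - x1) = (16) / (26) mod 31 = 3
x3 = s^2 - x1 - x2 mod 31 = 3^2 - 0 - 26 = 14
y3 = s (x1 - x3) - y1 mod 31 = 3 * (0 - 14) - 16 = 4

P + Q = (14, 4)


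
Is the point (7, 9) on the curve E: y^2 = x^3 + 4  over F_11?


Check whether y^2 = x^3 + 0 x + 4 (mod 11) for (x, y) = (7, 9).
LHS: y^2 = 9^2 mod 11 = 4
RHS: x^3 + 0 x + 4 = 7^3 + 0*7 + 4 mod 11 = 6
LHS != RHS

No, not on the curve


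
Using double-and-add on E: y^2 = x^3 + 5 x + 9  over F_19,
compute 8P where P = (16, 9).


k = 8 = 1000_2 (binary, LSB first: 0001)
Double-and-add from P = (16, 9):
  bit 0 = 0: acc unchanged = O
  bit 1 = 0: acc unchanged = O
  bit 2 = 0: acc unchanged = O
  bit 3 = 1: acc = O + (7, 8) = (7, 8)

8P = (7, 8)


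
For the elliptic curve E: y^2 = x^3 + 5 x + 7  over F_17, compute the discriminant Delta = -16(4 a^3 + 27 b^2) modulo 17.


4 a^3 + 27 b^2 = 4*5^3 + 27*7^2 = 500 + 1323 = 1823
Delta = -16 * (1823) = -29168
Delta mod 17 = 4

Delta = 4 (mod 17)


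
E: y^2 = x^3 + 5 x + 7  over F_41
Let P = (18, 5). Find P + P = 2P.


Doubling: s = (3 x1^2 + a) / (2 y1)
s = (3*18^2 + 5) / (2*5) mod 41 = 28
x3 = s^2 - 2 x1 mod 41 = 28^2 - 2*18 = 10
y3 = s (x1 - x3) - y1 mod 41 = 28 * (18 - 10) - 5 = 14

2P = (10, 14)


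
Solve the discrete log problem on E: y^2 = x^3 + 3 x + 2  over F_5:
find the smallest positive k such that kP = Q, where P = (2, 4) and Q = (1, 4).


Enumerate multiples of P until we hit Q = (1, 4):
  1P = (2, 4)
  2P = (1, 1)
  3P = (1, 4)
Match found at i = 3.

k = 3


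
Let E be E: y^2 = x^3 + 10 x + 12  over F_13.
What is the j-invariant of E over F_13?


Delta = -16(4 a^3 + 27 b^2) mod 13 = 9
-1728 * (4 a)^3 = -1728 * (4*10)^3 mod 13 = 1
j = 1 * 9^(-1) mod 13 = 3

j = 3 (mod 13)


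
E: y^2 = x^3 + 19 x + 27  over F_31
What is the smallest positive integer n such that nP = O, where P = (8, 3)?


Compute successive multiples of P until we hit O:
  1P = (8, 3)
  2P = (16, 5)
  3P = (9, 20)
  4P = (24, 4)
  5P = (3, 7)
  6P = (7, 21)
  7P = (30, 21)
  8P = (28, 6)
  ... (continuing to 29P)
  29P = O

ord(P) = 29


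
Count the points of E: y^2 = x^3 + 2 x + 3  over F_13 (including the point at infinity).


For each x in F_13, count y with y^2 = x^3 + 2 x + 3 mod 13:
  x = 0: RHS = 3, y in [4, 9]  -> 2 point(s)
  x = 3: RHS = 10, y in [6, 7]  -> 2 point(s)
  x = 4: RHS = 10, y in [6, 7]  -> 2 point(s)
  x = 6: RHS = 10, y in [6, 7]  -> 2 point(s)
  x = 7: RHS = 9, y in [3, 10]  -> 2 point(s)
  x = 9: RHS = 9, y in [3, 10]  -> 2 point(s)
  x = 10: RHS = 9, y in [3, 10]  -> 2 point(s)
  x = 11: RHS = 4, y in [2, 11]  -> 2 point(s)
  x = 12: RHS = 0, y in [0]  -> 1 point(s)
Affine points: 17. Add the point at infinity: total = 18.

#E(F_13) = 18


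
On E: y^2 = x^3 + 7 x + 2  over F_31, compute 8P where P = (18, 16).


k = 8 = 1000_2 (binary, LSB first: 0001)
Double-and-add from P = (18, 16):
  bit 0 = 0: acc unchanged = O
  bit 1 = 0: acc unchanged = O
  bit 2 = 0: acc unchanged = O
  bit 3 = 1: acc = O + (10, 7) = (10, 7)

8P = (10, 7)


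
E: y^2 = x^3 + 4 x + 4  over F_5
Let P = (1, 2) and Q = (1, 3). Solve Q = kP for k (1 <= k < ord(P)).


Enumerate multiples of P until we hit Q = (1, 3):
  1P = (1, 2)
  2P = (2, 0)
  3P = (1, 3)
Match found at i = 3.

k = 3


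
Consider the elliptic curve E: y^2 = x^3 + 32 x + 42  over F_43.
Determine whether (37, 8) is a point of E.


Check whether y^2 = x^3 + 32 x + 42 (mod 43) for (x, y) = (37, 8).
LHS: y^2 = 8^2 mod 43 = 21
RHS: x^3 + 32 x + 42 = 37^3 + 32*37 + 42 mod 43 = 21
LHS = RHS

Yes, on the curve


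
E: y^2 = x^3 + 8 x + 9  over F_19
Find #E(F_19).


For each x in F_19, count y with y^2 = x^3 + 8 x + 9 mod 19:
  x = 0: RHS = 9, y in [3, 16]  -> 2 point(s)
  x = 6: RHS = 7, y in [8, 11]  -> 2 point(s)
  x = 7: RHS = 9, y in [3, 16]  -> 2 point(s)
  x = 10: RHS = 6, y in [5, 14]  -> 2 point(s)
  x = 12: RHS = 9, y in [3, 16]  -> 2 point(s)
  x = 13: RHS = 11, y in [7, 12]  -> 2 point(s)
  x = 17: RHS = 4, y in [2, 17]  -> 2 point(s)
  x = 18: RHS = 0, y in [0]  -> 1 point(s)
Affine points: 15. Add the point at infinity: total = 16.

#E(F_19) = 16


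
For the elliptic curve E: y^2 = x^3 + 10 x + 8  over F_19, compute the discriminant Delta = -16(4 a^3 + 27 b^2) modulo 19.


4 a^3 + 27 b^2 = 4*10^3 + 27*8^2 = 4000 + 1728 = 5728
Delta = -16 * (5728) = -91648
Delta mod 19 = 8

Delta = 8 (mod 19)


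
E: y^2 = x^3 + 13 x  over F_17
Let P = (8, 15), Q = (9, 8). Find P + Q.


P != Q, so use the chord formula.
s = (y2 - y1) / (x2 - x1) = (10) / (1) mod 17 = 10
x3 = s^2 - x1 - x2 mod 17 = 10^2 - 8 - 9 = 15
y3 = s (x1 - x3) - y1 mod 17 = 10 * (8 - 15) - 15 = 0

P + Q = (15, 0)


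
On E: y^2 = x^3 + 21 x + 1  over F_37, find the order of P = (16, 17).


Compute successive multiples of P until we hit O:
  1P = (16, 17)
  2P = (21, 3)
  3P = (33, 1)
  4P = (36, 4)
  5P = (19, 9)
  6P = (5, 3)
  7P = (6, 26)
  8P = (11, 34)
  ... (continuing to 41P)
  41P = O

ord(P) = 41


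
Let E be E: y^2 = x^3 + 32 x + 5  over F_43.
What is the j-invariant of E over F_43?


Delta = -16(4 a^3 + 27 b^2) mod 43 = 37
-1728 * (4 a)^3 = -1728 * (4*32)^3 mod 43 = 8
j = 8 * 37^(-1) mod 43 = 13

j = 13 (mod 43)


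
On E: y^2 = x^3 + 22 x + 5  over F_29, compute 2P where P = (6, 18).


Doubling: s = (3 x1^2 + a) / (2 y1)
s = (3*6^2 + 22) / (2*18) mod 29 = 2
x3 = s^2 - 2 x1 mod 29 = 2^2 - 2*6 = 21
y3 = s (x1 - x3) - y1 mod 29 = 2 * (6 - 21) - 18 = 10

2P = (21, 10)


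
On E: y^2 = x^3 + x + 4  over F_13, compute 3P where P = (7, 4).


k = 3 = 11_2 (binary, LSB first: 11)
Double-and-add from P = (7, 4):
  bit 0 = 1: acc = O + (7, 4) = (7, 4)
  bit 1 = 1: acc = (7, 4) + (0, 2) = (9, 1)

3P = (9, 1)


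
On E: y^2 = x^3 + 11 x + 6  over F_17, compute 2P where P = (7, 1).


Doubling: s = (3 x1^2 + a) / (2 y1)
s = (3*7^2 + 11) / (2*1) mod 17 = 11
x3 = s^2 - 2 x1 mod 17 = 11^2 - 2*7 = 5
y3 = s (x1 - x3) - y1 mod 17 = 11 * (7 - 5) - 1 = 4

2P = (5, 4)


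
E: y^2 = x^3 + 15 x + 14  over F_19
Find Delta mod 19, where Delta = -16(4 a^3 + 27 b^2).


4 a^3 + 27 b^2 = 4*15^3 + 27*14^2 = 13500 + 5292 = 18792
Delta = -16 * (18792) = -300672
Delta mod 19 = 3

Delta = 3 (mod 19)


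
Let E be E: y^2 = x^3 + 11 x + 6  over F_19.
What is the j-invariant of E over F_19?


Delta = -16(4 a^3 + 27 b^2) mod 19 = 2
-1728 * (4 a)^3 = -1728 * (4*11)^3 mod 19 = 7
j = 7 * 2^(-1) mod 19 = 13

j = 13 (mod 19)


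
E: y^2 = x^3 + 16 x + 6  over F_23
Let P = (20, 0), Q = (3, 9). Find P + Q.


P != Q, so use the chord formula.
s = (y2 - y1) / (x2 - x1) = (9) / (6) mod 23 = 13
x3 = s^2 - x1 - x2 mod 23 = 13^2 - 20 - 3 = 8
y3 = s (x1 - x3) - y1 mod 23 = 13 * (20 - 8) - 0 = 18

P + Q = (8, 18)


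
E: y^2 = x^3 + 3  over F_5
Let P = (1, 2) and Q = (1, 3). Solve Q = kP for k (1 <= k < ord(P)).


Enumerate multiples of P until we hit Q = (1, 3):
  1P = (1, 2)
  2P = (2, 1)
  3P = (3, 0)
  4P = (2, 4)
  5P = (1, 3)
Match found at i = 5.

k = 5


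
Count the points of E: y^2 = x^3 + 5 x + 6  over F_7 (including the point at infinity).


For each x in F_7, count y with y^2 = x^3 + 5 x + 6 mod 7:
  x = 5: RHS = 2, y in [3, 4]  -> 2 point(s)
  x = 6: RHS = 0, y in [0]  -> 1 point(s)
Affine points: 3. Add the point at infinity: total = 4.

#E(F_7) = 4


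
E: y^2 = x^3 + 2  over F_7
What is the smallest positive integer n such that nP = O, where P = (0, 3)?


Compute successive multiples of P until we hit O:
  1P = (0, 3)
  2P = (0, 4)
  3P = O

ord(P) = 3


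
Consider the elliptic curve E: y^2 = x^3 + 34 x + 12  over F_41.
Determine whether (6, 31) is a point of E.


Check whether y^2 = x^3 + 34 x + 12 (mod 41) for (x, y) = (6, 31).
LHS: y^2 = 31^2 mod 41 = 18
RHS: x^3 + 34 x + 12 = 6^3 + 34*6 + 12 mod 41 = 22
LHS != RHS

No, not on the curve


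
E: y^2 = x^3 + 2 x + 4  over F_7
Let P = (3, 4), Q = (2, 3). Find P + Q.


P != Q, so use the chord formula.
s = (y2 - y1) / (x2 - x1) = (6) / (6) mod 7 = 1
x3 = s^2 - x1 - x2 mod 7 = 1^2 - 3 - 2 = 3
y3 = s (x1 - x3) - y1 mod 7 = 1 * (3 - 3) - 4 = 3

P + Q = (3, 3)


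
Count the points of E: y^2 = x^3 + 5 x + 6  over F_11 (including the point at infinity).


For each x in F_11, count y with y^2 = x^3 + 5 x + 6 mod 11:
  x = 1: RHS = 1, y in [1, 10]  -> 2 point(s)
  x = 3: RHS = 4, y in [2, 9]  -> 2 point(s)
  x = 10: RHS = 0, y in [0]  -> 1 point(s)
Affine points: 5. Add the point at infinity: total = 6.

#E(F_11) = 6


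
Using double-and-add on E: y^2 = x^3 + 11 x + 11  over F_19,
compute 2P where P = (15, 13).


k = 2 = 10_2 (binary, LSB first: 01)
Double-and-add from P = (15, 13):
  bit 0 = 0: acc unchanged = O
  bit 1 = 1: acc = O + (17, 0) = (17, 0)

2P = (17, 0)


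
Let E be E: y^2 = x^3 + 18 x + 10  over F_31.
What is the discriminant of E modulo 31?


4 a^3 + 27 b^2 = 4*18^3 + 27*10^2 = 23328 + 2700 = 26028
Delta = -16 * (26028) = -416448
Delta mod 31 = 6

Delta = 6 (mod 31)


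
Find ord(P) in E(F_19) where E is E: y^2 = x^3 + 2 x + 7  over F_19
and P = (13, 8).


Compute successive multiples of P until we hit O:
  1P = (13, 8)
  2P = (18, 17)
  3P = (11, 7)
  4P = (0, 8)
  5P = (6, 11)
  6P = (6, 8)
  7P = (0, 11)
  8P = (11, 12)
  ... (continuing to 11P)
  11P = O

ord(P) = 11


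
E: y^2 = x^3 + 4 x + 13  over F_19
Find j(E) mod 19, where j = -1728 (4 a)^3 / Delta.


Delta = -16(4 a^3 + 27 b^2) mod 19 = 17
-1728 * (4 a)^3 = -1728 * (4*4)^3 mod 19 = 11
j = 11 * 17^(-1) mod 19 = 4

j = 4 (mod 19)


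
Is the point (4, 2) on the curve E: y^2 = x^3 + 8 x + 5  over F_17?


Check whether y^2 = x^3 + 8 x + 5 (mod 17) for (x, y) = (4, 2).
LHS: y^2 = 2^2 mod 17 = 4
RHS: x^3 + 8 x + 5 = 4^3 + 8*4 + 5 mod 17 = 16
LHS != RHS

No, not on the curve


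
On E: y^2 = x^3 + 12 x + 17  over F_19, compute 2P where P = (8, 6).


Doubling: s = (3 x1^2 + a) / (2 y1)
s = (3*8^2 + 12) / (2*6) mod 19 = 17
x3 = s^2 - 2 x1 mod 19 = 17^2 - 2*8 = 7
y3 = s (x1 - x3) - y1 mod 19 = 17 * (8 - 7) - 6 = 11

2P = (7, 11)


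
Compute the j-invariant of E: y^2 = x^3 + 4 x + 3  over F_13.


Delta = -16(4 a^3 + 27 b^2) mod 13 = 11
-1728 * (4 a)^3 = -1728 * (4*4)^3 mod 13 = 1
j = 1 * 11^(-1) mod 13 = 6

j = 6 (mod 13)


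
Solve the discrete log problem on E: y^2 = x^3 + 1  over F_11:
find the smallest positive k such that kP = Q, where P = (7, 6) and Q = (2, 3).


Enumerate multiples of P until we hit Q = (2, 3):
  1P = (7, 6)
  2P = (2, 3)
Match found at i = 2.

k = 2


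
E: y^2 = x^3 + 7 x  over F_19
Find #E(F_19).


For each x in F_19, count y with y^2 = x^3 + 7 x + 0 mod 19:
  x = 0: RHS = 0, y in [0]  -> 1 point(s)
  x = 4: RHS = 16, y in [4, 15]  -> 2 point(s)
  x = 6: RHS = 11, y in [7, 12]  -> 2 point(s)
  x = 8: RHS = 17, y in [6, 13]  -> 2 point(s)
  x = 10: RHS = 6, y in [5, 14]  -> 2 point(s)
  x = 12: RHS = 7, y in [8, 11]  -> 2 point(s)
  x = 14: RHS = 11, y in [7, 12]  -> 2 point(s)
  x = 16: RHS = 9, y in [3, 16]  -> 2 point(s)
  x = 17: RHS = 16, y in [4, 15]  -> 2 point(s)
  x = 18: RHS = 11, y in [7, 12]  -> 2 point(s)
Affine points: 19. Add the point at infinity: total = 20.

#E(F_19) = 20


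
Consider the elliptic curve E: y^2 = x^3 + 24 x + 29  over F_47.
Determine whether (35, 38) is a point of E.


Check whether y^2 = x^3 + 24 x + 29 (mod 47) for (x, y) = (35, 38).
LHS: y^2 = 38^2 mod 47 = 34
RHS: x^3 + 24 x + 29 = 35^3 + 24*35 + 29 mod 47 = 34
LHS = RHS

Yes, on the curve


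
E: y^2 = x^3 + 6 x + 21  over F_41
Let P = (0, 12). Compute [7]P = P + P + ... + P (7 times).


k = 7 = 111_2 (binary, LSB first: 111)
Double-and-add from P = (0, 12):
  bit 0 = 1: acc = O + (0, 12) = (0, 12)
  bit 1 = 1: acc = (0, 12) + (18, 4) = (7, 23)
  bit 2 = 1: acc = (7, 23) + (3, 36) = (39, 40)

7P = (39, 40)


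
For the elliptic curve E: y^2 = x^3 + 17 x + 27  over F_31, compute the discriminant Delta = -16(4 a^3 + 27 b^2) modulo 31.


4 a^3 + 27 b^2 = 4*17^3 + 27*27^2 = 19652 + 19683 = 39335
Delta = -16 * (39335) = -629360
Delta mod 31 = 2

Delta = 2 (mod 31)


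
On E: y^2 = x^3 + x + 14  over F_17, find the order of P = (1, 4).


Compute successive multiples of P until we hit O:
  1P = (1, 4)
  2P = (11, 8)
  3P = (14, 1)
  4P = (10, 2)
  5P = (5, 12)
  6P = (15, 2)
  7P = (9, 2)
  8P = (6, 10)
  ... (continuing to 17P)
  17P = O

ord(P) = 17


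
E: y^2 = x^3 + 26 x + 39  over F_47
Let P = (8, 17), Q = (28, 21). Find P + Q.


P != Q, so use the chord formula.
s = (y2 - y1) / (x2 - x1) = (4) / (20) mod 47 = 19
x3 = s^2 - x1 - x2 mod 47 = 19^2 - 8 - 28 = 43
y3 = s (x1 - x3) - y1 mod 47 = 19 * (8 - 43) - 17 = 23

P + Q = (43, 23)


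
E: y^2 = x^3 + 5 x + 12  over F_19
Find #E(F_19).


For each x in F_19, count y with y^2 = x^3 + 5 x + 12 mod 19:
  x = 2: RHS = 11, y in [7, 12]  -> 2 point(s)
  x = 3: RHS = 16, y in [4, 15]  -> 2 point(s)
  x = 4: RHS = 1, y in [1, 18]  -> 2 point(s)
  x = 6: RHS = 11, y in [7, 12]  -> 2 point(s)
  x = 9: RHS = 7, y in [8, 11]  -> 2 point(s)
  x = 10: RHS = 17, y in [6, 13]  -> 2 point(s)
  x = 11: RHS = 11, y in [7, 12]  -> 2 point(s)
  x = 15: RHS = 4, y in [2, 17]  -> 2 point(s)
  x = 18: RHS = 6, y in [5, 14]  -> 2 point(s)
Affine points: 18. Add the point at infinity: total = 19.

#E(F_19) = 19


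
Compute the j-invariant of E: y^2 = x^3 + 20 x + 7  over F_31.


Delta = -16(4 a^3 + 27 b^2) mod 31 = 1
-1728 * (4 a)^3 = -1728 * (4*20)^3 mod 31 = 1
j = 1 * 1^(-1) mod 31 = 1

j = 1 (mod 31)


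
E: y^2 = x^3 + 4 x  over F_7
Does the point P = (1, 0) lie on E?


Check whether y^2 = x^3 + 4 x + 0 (mod 7) for (x, y) = (1, 0).
LHS: y^2 = 0^2 mod 7 = 0
RHS: x^3 + 4 x + 0 = 1^3 + 4*1 + 0 mod 7 = 5
LHS != RHS

No, not on the curve


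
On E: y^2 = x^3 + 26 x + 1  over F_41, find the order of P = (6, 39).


Compute successive multiples of P until we hit O:
  1P = (6, 39)
  2P = (34, 38)
  3P = (34, 3)
  4P = (6, 2)
  5P = O

ord(P) = 5


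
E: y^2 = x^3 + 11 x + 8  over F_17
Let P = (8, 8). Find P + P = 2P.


Doubling: s = (3 x1^2 + a) / (2 y1)
s = (3*8^2 + 11) / (2*8) mod 17 = 1
x3 = s^2 - 2 x1 mod 17 = 1^2 - 2*8 = 2
y3 = s (x1 - x3) - y1 mod 17 = 1 * (8 - 2) - 8 = 15

2P = (2, 15)


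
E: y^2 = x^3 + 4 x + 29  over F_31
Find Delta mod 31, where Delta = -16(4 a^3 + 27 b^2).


4 a^3 + 27 b^2 = 4*4^3 + 27*29^2 = 256 + 22707 = 22963
Delta = -16 * (22963) = -367408
Delta mod 31 = 4

Delta = 4 (mod 31)


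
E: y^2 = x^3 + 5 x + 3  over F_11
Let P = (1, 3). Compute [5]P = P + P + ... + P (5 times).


k = 5 = 101_2 (binary, LSB first: 101)
Double-and-add from P = (1, 3):
  bit 0 = 1: acc = O + (1, 3) = (1, 3)
  bit 1 = 0: acc unchanged = (1, 3)
  bit 2 = 1: acc = (1, 3) + (1, 3) = (1, 8)

5P = (1, 8)


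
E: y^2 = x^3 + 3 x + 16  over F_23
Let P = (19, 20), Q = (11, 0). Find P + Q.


P != Q, so use the chord formula.
s = (y2 - y1) / (x2 - x1) = (3) / (15) mod 23 = 14
x3 = s^2 - x1 - x2 mod 23 = 14^2 - 19 - 11 = 5
y3 = s (x1 - x3) - y1 mod 23 = 14 * (19 - 5) - 20 = 15

P + Q = (5, 15)


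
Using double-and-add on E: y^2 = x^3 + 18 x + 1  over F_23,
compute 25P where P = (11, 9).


k = 25 = 11001_2 (binary, LSB first: 10011)
Double-and-add from P = (11, 9):
  bit 0 = 1: acc = O + (11, 9) = (11, 9)
  bit 1 = 0: acc unchanged = (11, 9)
  bit 2 = 0: acc unchanged = (11, 9)
  bit 3 = 1: acc = (11, 9) + (0, 22) = (21, 7)
  bit 4 = 1: acc = (21, 7) + (12, 17) = (6, 7)

25P = (6, 7)


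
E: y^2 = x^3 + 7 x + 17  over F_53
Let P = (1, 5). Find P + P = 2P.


Doubling: s = (3 x1^2 + a) / (2 y1)
s = (3*1^2 + 7) / (2*5) mod 53 = 1
x3 = s^2 - 2 x1 mod 53 = 1^2 - 2*1 = 52
y3 = s (x1 - x3) - y1 mod 53 = 1 * (1 - 52) - 5 = 50

2P = (52, 50)


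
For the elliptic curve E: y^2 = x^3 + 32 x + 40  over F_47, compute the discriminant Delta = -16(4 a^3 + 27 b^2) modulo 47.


4 a^3 + 27 b^2 = 4*32^3 + 27*40^2 = 131072 + 43200 = 174272
Delta = -16 * (174272) = -2788352
Delta mod 47 = 17

Delta = 17 (mod 47)


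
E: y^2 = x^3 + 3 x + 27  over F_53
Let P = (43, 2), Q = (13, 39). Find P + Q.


P != Q, so use the chord formula.
s = (y2 - y1) / (x2 - x1) = (37) / (23) mod 53 = 50
x3 = s^2 - x1 - x2 mod 53 = 50^2 - 43 - 13 = 6
y3 = s (x1 - x3) - y1 mod 53 = 50 * (43 - 6) - 2 = 46

P + Q = (6, 46)


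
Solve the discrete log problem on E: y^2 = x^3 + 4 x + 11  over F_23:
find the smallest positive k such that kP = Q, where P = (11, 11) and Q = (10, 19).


Enumerate multiples of P until we hit Q = (10, 19):
  1P = (11, 11)
  2P = (2, 21)
  3P = (3, 21)
  4P = (12, 19)
  5P = (18, 2)
  6P = (21, 15)
  7P = (16, 10)
  8P = (8, 16)
  9P = (17, 22)
  10P = (22, 11)
  11P = (13, 12)
  12P = (5, 15)
  13P = (10, 19)
Match found at i = 13.

k = 13


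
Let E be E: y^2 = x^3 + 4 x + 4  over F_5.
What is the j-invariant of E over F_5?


Delta = -16(4 a^3 + 27 b^2) mod 5 = 2
-1728 * (4 a)^3 = -1728 * (4*4)^3 mod 5 = 2
j = 2 * 2^(-1) mod 5 = 1

j = 1 (mod 5)


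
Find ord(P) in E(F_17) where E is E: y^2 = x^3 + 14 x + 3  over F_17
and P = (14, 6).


Compute successive multiples of P until we hit O:
  1P = (14, 6)
  2P = (10, 2)
  3P = (11, 14)
  4P = (1, 16)
  5P = (4, 2)
  6P = (8, 10)
  7P = (3, 15)
  8P = (15, 1)
  ... (continuing to 23P)
  23P = O

ord(P) = 23


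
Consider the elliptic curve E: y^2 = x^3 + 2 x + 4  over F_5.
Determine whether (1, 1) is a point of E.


Check whether y^2 = x^3 + 2 x + 4 (mod 5) for (x, y) = (1, 1).
LHS: y^2 = 1^2 mod 5 = 1
RHS: x^3 + 2 x + 4 = 1^3 + 2*1 + 4 mod 5 = 2
LHS != RHS

No, not on the curve


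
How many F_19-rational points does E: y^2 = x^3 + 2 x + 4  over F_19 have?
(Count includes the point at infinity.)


For each x in F_19, count y with y^2 = x^3 + 2 x + 4 mod 19:
  x = 0: RHS = 4, y in [2, 17]  -> 2 point(s)
  x = 1: RHS = 7, y in [8, 11]  -> 2 point(s)
  x = 2: RHS = 16, y in [4, 15]  -> 2 point(s)
  x = 4: RHS = 0, y in [0]  -> 1 point(s)
  x = 5: RHS = 6, y in [5, 14]  -> 2 point(s)
  x = 6: RHS = 4, y in [2, 17]  -> 2 point(s)
  x = 7: RHS = 0, y in [0]  -> 1 point(s)
  x = 8: RHS = 0, y in [0]  -> 1 point(s)
  x = 10: RHS = 17, y in [6, 13]  -> 2 point(s)
  x = 13: RHS = 4, y in [2, 17]  -> 2 point(s)
  x = 16: RHS = 9, y in [3, 16]  -> 2 point(s)
  x = 17: RHS = 11, y in [7, 12]  -> 2 point(s)
  x = 18: RHS = 1, y in [1, 18]  -> 2 point(s)
Affine points: 23. Add the point at infinity: total = 24.

#E(F_19) = 24


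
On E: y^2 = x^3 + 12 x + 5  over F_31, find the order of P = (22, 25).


Compute successive multiples of P until we hit O:
  1P = (22, 25)
  2P = (22, 6)
  3P = O

ord(P) = 3


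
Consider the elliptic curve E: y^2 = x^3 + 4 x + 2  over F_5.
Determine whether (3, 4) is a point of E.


Check whether y^2 = x^3 + 4 x + 2 (mod 5) for (x, y) = (3, 4).
LHS: y^2 = 4^2 mod 5 = 1
RHS: x^3 + 4 x + 2 = 3^3 + 4*3 + 2 mod 5 = 1
LHS = RHS

Yes, on the curve


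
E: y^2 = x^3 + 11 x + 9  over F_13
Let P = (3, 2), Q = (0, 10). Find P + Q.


P != Q, so use the chord formula.
s = (y2 - y1) / (x2 - x1) = (8) / (10) mod 13 = 6
x3 = s^2 - x1 - x2 mod 13 = 6^2 - 3 - 0 = 7
y3 = s (x1 - x3) - y1 mod 13 = 6 * (3 - 7) - 2 = 0

P + Q = (7, 0)


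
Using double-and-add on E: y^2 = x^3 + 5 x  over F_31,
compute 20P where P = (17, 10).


k = 20 = 10100_2 (binary, LSB first: 00101)
Double-and-add from P = (17, 10):
  bit 0 = 0: acc unchanged = O
  bit 1 = 0: acc unchanged = O
  bit 2 = 1: acc = O + (28, 12) = (28, 12)
  bit 3 = 0: acc unchanged = (28, 12)
  bit 4 = 1: acc = (28, 12) + (0, 0) = (19, 14)

20P = (19, 14)


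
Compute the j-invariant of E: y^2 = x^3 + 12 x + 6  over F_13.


Delta = -16(4 a^3 + 27 b^2) mod 13 = 8
-1728 * (4 a)^3 = -1728 * (4*12)^3 mod 13 = 1
j = 1 * 8^(-1) mod 13 = 5

j = 5 (mod 13)


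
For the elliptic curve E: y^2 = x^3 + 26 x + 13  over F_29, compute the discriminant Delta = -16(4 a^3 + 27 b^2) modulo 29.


4 a^3 + 27 b^2 = 4*26^3 + 27*13^2 = 70304 + 4563 = 74867
Delta = -16 * (74867) = -1197872
Delta mod 29 = 2

Delta = 2 (mod 29)


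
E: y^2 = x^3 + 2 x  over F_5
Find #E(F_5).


For each x in F_5, count y with y^2 = x^3 + 2 x + 0 mod 5:
  x = 0: RHS = 0, y in [0]  -> 1 point(s)
Affine points: 1. Add the point at infinity: total = 2.

#E(F_5) = 2


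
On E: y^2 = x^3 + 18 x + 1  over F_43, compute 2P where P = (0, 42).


Doubling: s = (3 x1^2 + a) / (2 y1)
s = (3*0^2 + 18) / (2*42) mod 43 = 34
x3 = s^2 - 2 x1 mod 43 = 34^2 - 2*0 = 38
y3 = s (x1 - x3) - y1 mod 43 = 34 * (0 - 38) - 42 = 42

2P = (38, 42)


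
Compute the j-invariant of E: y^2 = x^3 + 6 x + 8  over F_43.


Delta = -16(4 a^3 + 27 b^2) mod 43 = 23
-1728 * (4 a)^3 = -1728 * (4*6)^3 mod 43 = 4
j = 4 * 23^(-1) mod 43 = 17

j = 17 (mod 43)


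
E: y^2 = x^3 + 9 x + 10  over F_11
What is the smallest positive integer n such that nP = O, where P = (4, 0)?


Compute successive multiples of P until we hit O:
  1P = (4, 0)
  2P = O

ord(P) = 2


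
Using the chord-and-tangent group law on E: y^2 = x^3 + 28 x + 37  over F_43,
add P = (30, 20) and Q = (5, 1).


P != Q, so use the chord formula.
s = (y2 - y1) / (x2 - x1) = (24) / (18) mod 43 = 30
x3 = s^2 - x1 - x2 mod 43 = 30^2 - 30 - 5 = 5
y3 = s (x1 - x3) - y1 mod 43 = 30 * (30 - 5) - 20 = 42

P + Q = (5, 42)


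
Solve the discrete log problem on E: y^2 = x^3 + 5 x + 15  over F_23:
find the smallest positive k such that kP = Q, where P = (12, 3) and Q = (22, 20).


Enumerate multiples of P until we hit Q = (22, 20):
  1P = (12, 3)
  2P = (22, 20)
Match found at i = 2.

k = 2


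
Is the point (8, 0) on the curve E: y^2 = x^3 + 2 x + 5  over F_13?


Check whether y^2 = x^3 + 2 x + 5 (mod 13) for (x, y) = (8, 0).
LHS: y^2 = 0^2 mod 13 = 0
RHS: x^3 + 2 x + 5 = 8^3 + 2*8 + 5 mod 13 = 0
LHS = RHS

Yes, on the curve


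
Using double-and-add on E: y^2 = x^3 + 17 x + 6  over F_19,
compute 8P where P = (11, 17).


k = 8 = 1000_2 (binary, LSB first: 0001)
Double-and-add from P = (11, 17):
  bit 0 = 0: acc unchanged = O
  bit 1 = 0: acc unchanged = O
  bit 2 = 0: acc unchanged = O
  bit 3 = 1: acc = O + (10, 6) = (10, 6)

8P = (10, 6)


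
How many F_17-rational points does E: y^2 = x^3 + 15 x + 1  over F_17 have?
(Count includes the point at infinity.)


For each x in F_17, count y with y^2 = x^3 + 15 x + 1 mod 17:
  x = 0: RHS = 1, y in [1, 16]  -> 2 point(s)
  x = 1: RHS = 0, y in [0]  -> 1 point(s)
  x = 6: RHS = 1, y in [1, 16]  -> 2 point(s)
  x = 8: RHS = 4, y in [2, 15]  -> 2 point(s)
  x = 9: RHS = 15, y in [7, 10]  -> 2 point(s)
  x = 11: RHS = 1, y in [1, 16]  -> 2 point(s)
  x = 13: RHS = 13, y in [8, 9]  -> 2 point(s)
  x = 16: RHS = 2, y in [6, 11]  -> 2 point(s)
Affine points: 15. Add the point at infinity: total = 16.

#E(F_17) = 16


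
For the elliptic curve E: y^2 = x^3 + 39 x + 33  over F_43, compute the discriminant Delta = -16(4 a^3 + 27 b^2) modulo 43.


4 a^3 + 27 b^2 = 4*39^3 + 27*33^2 = 237276 + 29403 = 266679
Delta = -16 * (266679) = -4266864
Delta mod 43 = 26

Delta = 26 (mod 43)


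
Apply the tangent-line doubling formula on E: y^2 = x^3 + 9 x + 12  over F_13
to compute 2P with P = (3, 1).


Doubling: s = (3 x1^2 + a) / (2 y1)
s = (3*3^2 + 9) / (2*1) mod 13 = 5
x3 = s^2 - 2 x1 mod 13 = 5^2 - 2*3 = 6
y3 = s (x1 - x3) - y1 mod 13 = 5 * (3 - 6) - 1 = 10

2P = (6, 10)


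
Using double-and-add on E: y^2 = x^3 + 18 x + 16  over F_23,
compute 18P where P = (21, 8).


k = 18 = 10010_2 (binary, LSB first: 01001)
Double-and-add from P = (21, 8):
  bit 0 = 0: acc unchanged = O
  bit 1 = 1: acc = O + (5, 22) = (5, 22)
  bit 2 = 0: acc unchanged = (5, 22)
  bit 3 = 0: acc unchanged = (5, 22)
  bit 4 = 1: acc = (5, 22) + (13, 3) = (11, 21)

18P = (11, 21)


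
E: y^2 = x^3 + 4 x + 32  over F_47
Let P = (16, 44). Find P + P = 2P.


Doubling: s = (3 x1^2 + a) / (2 y1)
s = (3*16^2 + 4) / (2*44) mod 47 = 28
x3 = s^2 - 2 x1 mod 47 = 28^2 - 2*16 = 0
y3 = s (x1 - x3) - y1 mod 47 = 28 * (16 - 0) - 44 = 28

2P = (0, 28)


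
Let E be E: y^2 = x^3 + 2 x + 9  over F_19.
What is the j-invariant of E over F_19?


Delta = -16(4 a^3 + 27 b^2) mod 19 = 7
-1728 * (4 a)^3 = -1728 * (4*2)^3 mod 19 = 18
j = 18 * 7^(-1) mod 19 = 8

j = 8 (mod 19)


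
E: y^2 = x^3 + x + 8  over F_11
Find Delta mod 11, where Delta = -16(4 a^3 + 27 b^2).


4 a^3 + 27 b^2 = 4*1^3 + 27*8^2 = 4 + 1728 = 1732
Delta = -16 * (1732) = -27712
Delta mod 11 = 8

Delta = 8 (mod 11)


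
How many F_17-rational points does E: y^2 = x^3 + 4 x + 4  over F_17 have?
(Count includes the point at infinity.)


For each x in F_17, count y with y^2 = x^3 + 4 x + 4 mod 17:
  x = 0: RHS = 4, y in [2, 15]  -> 2 point(s)
  x = 1: RHS = 9, y in [3, 14]  -> 2 point(s)
  x = 3: RHS = 9, y in [3, 14]  -> 2 point(s)
  x = 4: RHS = 16, y in [4, 13]  -> 2 point(s)
  x = 5: RHS = 13, y in [8, 9]  -> 2 point(s)
  x = 7: RHS = 1, y in [1, 16]  -> 2 point(s)
  x = 8: RHS = 4, y in [2, 15]  -> 2 point(s)
  x = 9: RHS = 4, y in [2, 15]  -> 2 point(s)
  x = 11: RHS = 2, y in [6, 11]  -> 2 point(s)
  x = 13: RHS = 9, y in [3, 14]  -> 2 point(s)
  x = 14: RHS = 16, y in [4, 13]  -> 2 point(s)
  x = 16: RHS = 16, y in [4, 13]  -> 2 point(s)
Affine points: 24. Add the point at infinity: total = 25.

#E(F_17) = 25


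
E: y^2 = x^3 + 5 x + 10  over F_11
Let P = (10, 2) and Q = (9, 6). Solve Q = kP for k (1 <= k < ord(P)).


Enumerate multiples of P until we hit Q = (9, 6):
  1P = (10, 2)
  2P = (6, 6)
  3P = (7, 6)
  4P = (8, 10)
  5P = (9, 5)
  6P = (1, 4)
  7P = (1, 7)
  8P = (9, 6)
Match found at i = 8.

k = 8


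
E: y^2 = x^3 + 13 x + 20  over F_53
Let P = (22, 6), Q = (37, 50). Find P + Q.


P != Q, so use the chord formula.
s = (y2 - y1) / (x2 - x1) = (44) / (15) mod 53 = 10
x3 = s^2 - x1 - x2 mod 53 = 10^2 - 22 - 37 = 41
y3 = s (x1 - x3) - y1 mod 53 = 10 * (22 - 41) - 6 = 16

P + Q = (41, 16)


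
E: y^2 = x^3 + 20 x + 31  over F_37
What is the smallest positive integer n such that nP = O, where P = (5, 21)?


Compute successive multiples of P until we hit O:
  1P = (5, 21)
  2P = (18, 28)
  3P = (4, 8)
  4P = (12, 36)
  5P = (11, 19)
  6P = (17, 20)
  7P = (24, 33)
  8P = (29, 32)
  ... (continuing to 22P)
  22P = O

ord(P) = 22


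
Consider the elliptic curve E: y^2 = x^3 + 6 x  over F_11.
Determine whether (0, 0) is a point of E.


Check whether y^2 = x^3 + 6 x + 0 (mod 11) for (x, y) = (0, 0).
LHS: y^2 = 0^2 mod 11 = 0
RHS: x^3 + 6 x + 0 = 0^3 + 6*0 + 0 mod 11 = 0
LHS = RHS

Yes, on the curve


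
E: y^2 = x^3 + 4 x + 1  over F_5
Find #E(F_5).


For each x in F_5, count y with y^2 = x^3 + 4 x + 1 mod 5:
  x = 0: RHS = 1, y in [1, 4]  -> 2 point(s)
  x = 1: RHS = 1, y in [1, 4]  -> 2 point(s)
  x = 3: RHS = 0, y in [0]  -> 1 point(s)
  x = 4: RHS = 1, y in [1, 4]  -> 2 point(s)
Affine points: 7. Add the point at infinity: total = 8.

#E(F_5) = 8


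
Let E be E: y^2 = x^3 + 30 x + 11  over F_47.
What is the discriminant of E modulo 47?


4 a^3 + 27 b^2 = 4*30^3 + 27*11^2 = 108000 + 3267 = 111267
Delta = -16 * (111267) = -1780272
Delta mod 47 = 41

Delta = 41 (mod 47)


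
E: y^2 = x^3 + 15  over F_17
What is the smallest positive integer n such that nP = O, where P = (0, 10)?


Compute successive multiples of P until we hit O:
  1P = (0, 10)
  2P = (0, 7)
  3P = O

ord(P) = 3


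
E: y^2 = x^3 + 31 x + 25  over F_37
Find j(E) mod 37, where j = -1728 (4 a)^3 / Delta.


Delta = -16(4 a^3 + 27 b^2) mod 37 = 12
-1728 * (4 a)^3 = -1728 * (4*31)^3 mod 37 = 6
j = 6 * 12^(-1) mod 37 = 19

j = 19 (mod 37)


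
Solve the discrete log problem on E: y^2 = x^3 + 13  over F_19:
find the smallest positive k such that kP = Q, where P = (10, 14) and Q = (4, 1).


Enumerate multiples of P until we hit Q = (4, 1):
  1P = (10, 14)
  2P = (6, 18)
  3P = (4, 18)
  4P = (16, 9)
  5P = (9, 1)
  6P = (17, 9)
  7P = (15, 14)
  8P = (13, 5)
  9P = (5, 9)
  10P = (5, 10)
  11P = (13, 14)
  12P = (15, 5)
  13P = (17, 10)
  14P = (9, 18)
  15P = (16, 10)
  16P = (4, 1)
Match found at i = 16.

k = 16


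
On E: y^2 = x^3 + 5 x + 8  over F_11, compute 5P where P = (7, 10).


k = 5 = 101_2 (binary, LSB first: 101)
Double-and-add from P = (7, 10):
  bit 0 = 1: acc = O + (7, 10) = (7, 10)
  bit 1 = 0: acc unchanged = (7, 10)
  bit 2 = 1: acc = (7, 10) + (2, 2) = (5, 2)

5P = (5, 2)


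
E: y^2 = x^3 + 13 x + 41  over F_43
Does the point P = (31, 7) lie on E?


Check whether y^2 = x^3 + 13 x + 41 (mod 43) for (x, y) = (31, 7).
LHS: y^2 = 7^2 mod 43 = 6
RHS: x^3 + 13 x + 41 = 31^3 + 13*31 + 41 mod 43 = 6
LHS = RHS

Yes, on the curve


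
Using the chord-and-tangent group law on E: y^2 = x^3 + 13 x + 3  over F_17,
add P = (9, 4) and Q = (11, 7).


P != Q, so use the chord formula.
s = (y2 - y1) / (x2 - x1) = (3) / (2) mod 17 = 10
x3 = s^2 - x1 - x2 mod 17 = 10^2 - 9 - 11 = 12
y3 = s (x1 - x3) - y1 mod 17 = 10 * (9 - 12) - 4 = 0

P + Q = (12, 0)


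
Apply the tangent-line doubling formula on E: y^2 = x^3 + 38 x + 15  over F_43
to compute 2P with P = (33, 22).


Doubling: s = (3 x1^2 + a) / (2 y1)
s = (3*33^2 + 38) / (2*22) mod 43 = 37
x3 = s^2 - 2 x1 mod 43 = 37^2 - 2*33 = 13
y3 = s (x1 - x3) - y1 mod 43 = 37 * (33 - 13) - 22 = 30

2P = (13, 30)


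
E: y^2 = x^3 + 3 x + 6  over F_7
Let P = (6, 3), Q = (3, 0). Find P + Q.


P != Q, so use the chord formula.
s = (y2 - y1) / (x2 - x1) = (4) / (4) mod 7 = 1
x3 = s^2 - x1 - x2 mod 7 = 1^2 - 6 - 3 = 6
y3 = s (x1 - x3) - y1 mod 7 = 1 * (6 - 6) - 3 = 4

P + Q = (6, 4)


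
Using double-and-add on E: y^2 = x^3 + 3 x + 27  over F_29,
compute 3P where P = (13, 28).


k = 3 = 11_2 (binary, LSB first: 11)
Double-and-add from P = (13, 28):
  bit 0 = 1: acc = O + (13, 28) = (13, 28)
  bit 1 = 1: acc = (13, 28) + (10, 19) = (15, 24)

3P = (15, 24)


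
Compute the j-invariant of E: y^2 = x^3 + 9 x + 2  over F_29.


Delta = -16(4 a^3 + 27 b^2) mod 29 = 17
-1728 * (4 a)^3 = -1728 * (4*9)^3 mod 29 = 27
j = 27 * 17^(-1) mod 29 = 5

j = 5 (mod 29)
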